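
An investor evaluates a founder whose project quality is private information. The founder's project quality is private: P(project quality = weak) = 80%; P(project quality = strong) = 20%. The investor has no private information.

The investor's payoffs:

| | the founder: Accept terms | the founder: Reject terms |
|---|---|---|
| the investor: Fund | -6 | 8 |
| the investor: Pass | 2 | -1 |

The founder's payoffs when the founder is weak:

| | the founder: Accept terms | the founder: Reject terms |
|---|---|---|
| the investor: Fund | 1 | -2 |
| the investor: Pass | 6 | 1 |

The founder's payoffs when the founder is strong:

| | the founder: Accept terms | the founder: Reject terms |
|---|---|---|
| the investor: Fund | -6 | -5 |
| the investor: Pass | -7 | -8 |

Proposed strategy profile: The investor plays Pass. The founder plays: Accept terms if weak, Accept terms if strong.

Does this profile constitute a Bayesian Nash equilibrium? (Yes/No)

A profile is a BNE iff every type of every player is best-responding given beliefs about the other side.
The investor plays Pass: E[Pass] = 0.8·(2) + 0.2·(2) = 2; E[Fund] = -6. Best-responding. ✓
The founder (project quality weak), facing Pass: Accept terms gives 6, Reject terms gives 1. Proposed Accept terms is best. ✓
The founder (project quality strong), facing Pass: Accept terms gives -7, Reject terms gives -8. Proposed Accept terms is best. ✓

Yes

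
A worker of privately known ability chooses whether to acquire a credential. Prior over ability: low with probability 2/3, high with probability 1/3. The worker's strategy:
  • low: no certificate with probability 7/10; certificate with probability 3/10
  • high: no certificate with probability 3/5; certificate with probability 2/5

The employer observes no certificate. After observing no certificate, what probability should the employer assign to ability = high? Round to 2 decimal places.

P(no certificate) = (2/3)·(7/10) + (1/3)·(3/5) = 2/3
P(high | no certificate) = ((1/3)·(3/5)) / (2/3) = (1/5) / (2/3) = 3/10

0.30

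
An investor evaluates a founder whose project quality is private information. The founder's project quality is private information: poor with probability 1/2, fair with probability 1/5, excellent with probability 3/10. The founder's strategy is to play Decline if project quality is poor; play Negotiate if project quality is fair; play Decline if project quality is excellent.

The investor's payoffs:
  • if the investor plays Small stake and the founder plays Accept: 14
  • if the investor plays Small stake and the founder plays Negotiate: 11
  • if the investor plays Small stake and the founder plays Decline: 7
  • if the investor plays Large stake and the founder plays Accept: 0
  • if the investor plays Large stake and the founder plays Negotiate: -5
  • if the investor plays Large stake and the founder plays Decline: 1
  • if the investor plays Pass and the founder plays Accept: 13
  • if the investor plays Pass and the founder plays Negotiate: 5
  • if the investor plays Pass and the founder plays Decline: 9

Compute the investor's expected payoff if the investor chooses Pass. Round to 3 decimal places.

8.200

Take the expectation over the founder's project quality, weighting each type's action by its prior probability.
E[Pass] = 1/2·9 + 1/5·5 + 3/10·9 = 9/2 + 1 + 27/10 = 41/5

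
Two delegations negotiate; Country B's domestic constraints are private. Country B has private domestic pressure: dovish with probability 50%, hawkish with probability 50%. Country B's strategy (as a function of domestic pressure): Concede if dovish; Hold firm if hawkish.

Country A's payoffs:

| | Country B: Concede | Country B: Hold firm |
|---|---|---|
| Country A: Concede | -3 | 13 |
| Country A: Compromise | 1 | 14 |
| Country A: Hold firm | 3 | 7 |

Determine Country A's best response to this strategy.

Compromise

Compute Country A's expected payoff for each action, taking the expectation over Country B's type.
E[Concede] = 0.5·(-3) + 0.5·(13) = 5
E[Compromise] = 0.5·(1) + 0.5·(14) = 7.5
E[Hold firm] = 0.5·(3) + 0.5·(7) = 5
Best response: Compromise (7.5 is the largest).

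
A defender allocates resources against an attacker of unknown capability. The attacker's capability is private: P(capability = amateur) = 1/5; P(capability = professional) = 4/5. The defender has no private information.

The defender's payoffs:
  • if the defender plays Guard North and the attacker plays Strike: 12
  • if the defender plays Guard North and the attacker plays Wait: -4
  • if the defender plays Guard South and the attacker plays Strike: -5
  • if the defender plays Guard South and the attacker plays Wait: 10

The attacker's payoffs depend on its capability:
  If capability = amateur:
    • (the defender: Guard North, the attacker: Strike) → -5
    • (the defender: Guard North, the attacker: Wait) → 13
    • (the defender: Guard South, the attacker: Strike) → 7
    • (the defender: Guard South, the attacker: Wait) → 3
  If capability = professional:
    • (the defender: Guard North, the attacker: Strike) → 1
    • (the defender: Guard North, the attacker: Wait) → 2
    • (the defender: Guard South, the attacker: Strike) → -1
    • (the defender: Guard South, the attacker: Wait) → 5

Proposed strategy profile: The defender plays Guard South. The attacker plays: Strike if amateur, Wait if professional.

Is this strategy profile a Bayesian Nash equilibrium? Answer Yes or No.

Yes

A profile is a BNE iff every type of every player is best-responding given beliefs about the other side.
The defender plays Guard South: E[Guard South] = 1/5·(-5) + 4/5·(10) = 7; E[Guard North] = -4/5. Best-responding. ✓
The attacker (capability amateur), facing Guard South: Strike gives 7, Wait gives 3. Proposed Strike is best. ✓
The attacker (capability professional), facing Guard South: Strike gives -1, Wait gives 5. Proposed Wait is best. ✓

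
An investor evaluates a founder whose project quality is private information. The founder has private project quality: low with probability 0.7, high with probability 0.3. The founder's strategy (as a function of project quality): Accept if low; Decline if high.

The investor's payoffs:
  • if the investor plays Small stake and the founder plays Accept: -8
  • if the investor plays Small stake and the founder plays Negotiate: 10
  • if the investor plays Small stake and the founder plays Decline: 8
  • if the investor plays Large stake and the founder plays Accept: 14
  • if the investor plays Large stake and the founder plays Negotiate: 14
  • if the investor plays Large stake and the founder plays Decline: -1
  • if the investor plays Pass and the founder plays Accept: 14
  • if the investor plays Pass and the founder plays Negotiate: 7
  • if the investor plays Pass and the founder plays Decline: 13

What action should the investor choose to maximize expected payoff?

E[Small stake] = 0.7·(-8) + 0.3·(8) = -3.2
E[Large stake] = 0.7·(14) + 0.3·(-1) = 9.5
E[Pass] = 0.7·(14) + 0.3·(13) = 13.7
Best response: Pass (13.7 is the largest).

Pass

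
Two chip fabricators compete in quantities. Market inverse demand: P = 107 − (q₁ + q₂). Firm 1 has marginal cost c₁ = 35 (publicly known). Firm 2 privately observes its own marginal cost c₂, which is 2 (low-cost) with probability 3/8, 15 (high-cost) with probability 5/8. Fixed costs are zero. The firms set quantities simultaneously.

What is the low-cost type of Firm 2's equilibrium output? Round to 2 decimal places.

Type-c best response for Firm 2: q₂(c) = (107 − c)/2 − q₁/2.
Firm 1 maximizes expected profit; its first-order condition is 107 − 2q₁ − E[q₂] − 35 = 0.
Substituting E[q₂] and solving: E[c₂] = 10.125, so q₁ = (107 − 2·35 + 10.125)/3 = 15.7083.
q₂(low-cost) = (107 − 2 − 15.7083)/2 = 44.6458.

44.65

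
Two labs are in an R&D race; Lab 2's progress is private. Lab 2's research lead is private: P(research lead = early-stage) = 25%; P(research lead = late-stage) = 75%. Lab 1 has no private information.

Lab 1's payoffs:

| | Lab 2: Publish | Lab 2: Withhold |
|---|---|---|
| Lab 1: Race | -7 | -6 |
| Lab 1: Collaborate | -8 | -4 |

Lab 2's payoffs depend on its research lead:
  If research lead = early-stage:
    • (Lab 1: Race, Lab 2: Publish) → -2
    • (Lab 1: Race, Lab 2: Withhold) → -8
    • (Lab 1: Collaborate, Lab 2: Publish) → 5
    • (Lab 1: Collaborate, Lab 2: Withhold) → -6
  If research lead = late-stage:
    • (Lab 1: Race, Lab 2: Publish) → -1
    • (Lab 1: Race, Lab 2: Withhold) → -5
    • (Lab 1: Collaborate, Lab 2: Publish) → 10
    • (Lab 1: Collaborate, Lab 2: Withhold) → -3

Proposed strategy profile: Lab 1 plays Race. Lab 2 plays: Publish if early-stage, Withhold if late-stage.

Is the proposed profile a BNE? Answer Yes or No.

No

Lab 1 plays Race: E[Race] = 0.25·(-7) + 0.75·(-6) = -6.25; E[Collaborate] = -5. Not best-responding. ✗
Lab 2 (research lead early-stage), facing Race: Publish gives -2, Withhold gives -8. Proposed Publish is best. ✓
Lab 2 (research lead late-stage), facing Race: Publish gives -1, Withhold gives -5. Proposed Withhold is not best — profitable deviation exists. ✗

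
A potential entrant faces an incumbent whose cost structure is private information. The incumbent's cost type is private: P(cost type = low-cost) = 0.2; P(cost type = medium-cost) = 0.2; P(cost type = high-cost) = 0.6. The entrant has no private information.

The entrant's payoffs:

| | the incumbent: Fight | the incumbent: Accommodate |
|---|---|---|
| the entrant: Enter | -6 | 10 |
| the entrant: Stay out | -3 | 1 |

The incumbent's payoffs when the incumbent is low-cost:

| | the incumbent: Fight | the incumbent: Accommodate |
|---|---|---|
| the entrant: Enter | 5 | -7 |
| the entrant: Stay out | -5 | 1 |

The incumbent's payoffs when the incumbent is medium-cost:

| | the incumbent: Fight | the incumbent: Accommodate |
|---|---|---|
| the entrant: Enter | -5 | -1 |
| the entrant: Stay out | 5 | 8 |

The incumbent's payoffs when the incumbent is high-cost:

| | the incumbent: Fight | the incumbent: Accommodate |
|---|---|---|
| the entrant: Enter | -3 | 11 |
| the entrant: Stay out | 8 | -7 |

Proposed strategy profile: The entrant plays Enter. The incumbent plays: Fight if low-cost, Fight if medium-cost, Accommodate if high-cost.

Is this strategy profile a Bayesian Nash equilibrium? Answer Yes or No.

The entrant plays Enter: E[Enter] = 0.2·(-6) + 0.2·(-6) + 0.6·(10) = 3.6; E[Stay out] = -0.6. Best-responding. ✓
The incumbent (cost type low-cost), facing Enter: Fight gives 5, Accommodate gives -7. Proposed Fight is best. ✓
The incumbent (cost type medium-cost), facing Enter: Fight gives -5, Accommodate gives -1. Proposed Fight is not best — profitable deviation exists. ✗
The incumbent (cost type high-cost), facing Enter: Fight gives -3, Accommodate gives 11. Proposed Accommodate is best. ✓

No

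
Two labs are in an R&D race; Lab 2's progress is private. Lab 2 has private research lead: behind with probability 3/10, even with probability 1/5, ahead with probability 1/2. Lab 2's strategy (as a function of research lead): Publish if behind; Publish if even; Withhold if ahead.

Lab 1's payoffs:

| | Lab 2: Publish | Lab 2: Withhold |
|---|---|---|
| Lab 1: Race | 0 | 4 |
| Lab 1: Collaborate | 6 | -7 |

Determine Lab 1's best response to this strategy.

Race

E[Race] = 3/10·(0) + 1/5·(0) + 1/2·(4) = 2
E[Collaborate] = 3/10·(6) + 1/5·(6) + 1/2·(-7) = -1/2
Best response: Race (2 is the largest).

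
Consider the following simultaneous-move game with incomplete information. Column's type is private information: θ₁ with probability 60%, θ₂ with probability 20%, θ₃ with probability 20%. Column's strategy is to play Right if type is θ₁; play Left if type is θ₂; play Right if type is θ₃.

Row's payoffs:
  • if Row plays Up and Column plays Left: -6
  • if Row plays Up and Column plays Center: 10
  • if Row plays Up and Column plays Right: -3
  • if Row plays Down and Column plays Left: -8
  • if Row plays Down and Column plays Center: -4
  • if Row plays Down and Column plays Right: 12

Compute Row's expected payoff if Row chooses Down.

8

E[Down] = 0.6·12 + 0.2·(-8) + 0.2·12 = 7.2 + (-1.6) + 2.4 = 8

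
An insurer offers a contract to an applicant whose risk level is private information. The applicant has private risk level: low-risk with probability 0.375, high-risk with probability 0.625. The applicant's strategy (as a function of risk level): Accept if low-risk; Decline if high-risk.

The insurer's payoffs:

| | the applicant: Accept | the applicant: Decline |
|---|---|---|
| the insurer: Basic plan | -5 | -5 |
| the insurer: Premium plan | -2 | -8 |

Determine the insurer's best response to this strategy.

E[Basic plan] = 0.375·(-5) + 0.625·(-5) = -5
E[Premium plan] = 0.375·(-2) + 0.625·(-8) = -5.75
Best response: Basic plan (-5 is the largest).

Basic plan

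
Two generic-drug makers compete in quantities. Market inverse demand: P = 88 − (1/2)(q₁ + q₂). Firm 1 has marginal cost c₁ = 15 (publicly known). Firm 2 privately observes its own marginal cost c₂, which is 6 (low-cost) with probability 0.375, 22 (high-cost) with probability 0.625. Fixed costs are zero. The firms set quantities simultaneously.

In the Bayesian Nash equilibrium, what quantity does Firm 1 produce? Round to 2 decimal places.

Type-c best response for Firm 2: q₂(c) = (88 − c) − q₁/2.
Firm 1 maximizes expected profit; its first-order condition is 88 − q₁ − (1/2)E[q₂] − 15 = 0.
Substituting E[q₂] and solving: E[c₂] = 16, so q₁ = (88 − 2·15 + 16)/(3/2) = 49.3333.

49.33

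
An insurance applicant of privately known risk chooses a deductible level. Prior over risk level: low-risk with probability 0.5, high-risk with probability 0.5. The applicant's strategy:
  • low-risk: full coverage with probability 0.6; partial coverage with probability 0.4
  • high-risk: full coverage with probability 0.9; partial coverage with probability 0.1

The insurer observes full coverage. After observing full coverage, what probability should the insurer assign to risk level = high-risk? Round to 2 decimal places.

P(full coverage) = 0.5·0.6 + 0.5·0.9 = 0.75
P(high-risk | full coverage) = (0.5·0.9) / 0.75 = 0.45 / 0.75 = 0.6

0.60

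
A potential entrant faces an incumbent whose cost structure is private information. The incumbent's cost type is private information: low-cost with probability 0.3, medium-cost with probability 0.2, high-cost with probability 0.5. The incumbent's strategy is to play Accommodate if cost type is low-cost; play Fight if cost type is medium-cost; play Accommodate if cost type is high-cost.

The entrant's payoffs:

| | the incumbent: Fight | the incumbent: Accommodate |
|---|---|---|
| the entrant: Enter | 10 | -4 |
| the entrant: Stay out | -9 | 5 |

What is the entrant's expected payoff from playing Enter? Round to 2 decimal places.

E[Enter] = 0.3·(-4) + 0.2·10 + 0.5·(-4) = (-1.2) + 2 + (-2) = -1.2

-1.20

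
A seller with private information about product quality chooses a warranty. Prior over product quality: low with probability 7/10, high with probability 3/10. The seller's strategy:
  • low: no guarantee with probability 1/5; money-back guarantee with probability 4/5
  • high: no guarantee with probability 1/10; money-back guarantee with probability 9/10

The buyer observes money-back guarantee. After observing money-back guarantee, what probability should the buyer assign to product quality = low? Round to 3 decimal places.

0.675

P(money-back guarantee) = (7/10)·(4/5) + (3/10)·(9/10) = 83/100
P(low | money-back guarantee) = ((7/10)·(4/5)) / (83/100) = (14/25) / (83/100) = 56/83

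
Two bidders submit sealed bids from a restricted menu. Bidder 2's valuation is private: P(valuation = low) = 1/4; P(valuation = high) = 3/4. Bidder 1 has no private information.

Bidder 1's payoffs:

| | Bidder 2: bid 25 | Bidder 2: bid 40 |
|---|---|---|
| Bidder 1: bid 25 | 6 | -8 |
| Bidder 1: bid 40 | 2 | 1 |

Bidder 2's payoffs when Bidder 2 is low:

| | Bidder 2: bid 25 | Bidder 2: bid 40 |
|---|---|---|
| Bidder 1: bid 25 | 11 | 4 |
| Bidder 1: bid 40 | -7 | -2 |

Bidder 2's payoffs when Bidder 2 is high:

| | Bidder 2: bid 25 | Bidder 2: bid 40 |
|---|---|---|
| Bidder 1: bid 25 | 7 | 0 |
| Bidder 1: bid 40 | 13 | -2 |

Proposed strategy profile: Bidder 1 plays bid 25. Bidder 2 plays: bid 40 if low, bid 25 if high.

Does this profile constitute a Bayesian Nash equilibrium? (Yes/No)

No

Bidder 1 plays bid 25: E[bid 25] = 1/4·(-8) + 3/4·(6) = 5/2; E[bid 40] = 7/4. Best-responding. ✓
Bidder 2 (valuation low), facing bid 25: bid 25 gives 11, bid 40 gives 4. Proposed bid 40 is not best — profitable deviation exists. ✗
Bidder 2 (valuation high), facing bid 25: bid 25 gives 7, bid 40 gives 0. Proposed bid 25 is best. ✓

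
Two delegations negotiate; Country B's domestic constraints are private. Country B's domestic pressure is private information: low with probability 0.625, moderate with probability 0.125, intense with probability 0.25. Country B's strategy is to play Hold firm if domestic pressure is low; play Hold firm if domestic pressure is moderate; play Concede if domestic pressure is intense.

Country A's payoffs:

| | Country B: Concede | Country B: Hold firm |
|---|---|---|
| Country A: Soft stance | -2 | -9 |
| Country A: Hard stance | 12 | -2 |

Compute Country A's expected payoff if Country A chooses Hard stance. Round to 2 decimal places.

Take the expectation over Country B's domestic pressure, weighting each type's action by its prior probability.
E[Hard stance] = 0.625·(-2) + 0.125·(-2) + 0.25·12 = (-1.25) + (-0.25) + 3 = 1.5

1.50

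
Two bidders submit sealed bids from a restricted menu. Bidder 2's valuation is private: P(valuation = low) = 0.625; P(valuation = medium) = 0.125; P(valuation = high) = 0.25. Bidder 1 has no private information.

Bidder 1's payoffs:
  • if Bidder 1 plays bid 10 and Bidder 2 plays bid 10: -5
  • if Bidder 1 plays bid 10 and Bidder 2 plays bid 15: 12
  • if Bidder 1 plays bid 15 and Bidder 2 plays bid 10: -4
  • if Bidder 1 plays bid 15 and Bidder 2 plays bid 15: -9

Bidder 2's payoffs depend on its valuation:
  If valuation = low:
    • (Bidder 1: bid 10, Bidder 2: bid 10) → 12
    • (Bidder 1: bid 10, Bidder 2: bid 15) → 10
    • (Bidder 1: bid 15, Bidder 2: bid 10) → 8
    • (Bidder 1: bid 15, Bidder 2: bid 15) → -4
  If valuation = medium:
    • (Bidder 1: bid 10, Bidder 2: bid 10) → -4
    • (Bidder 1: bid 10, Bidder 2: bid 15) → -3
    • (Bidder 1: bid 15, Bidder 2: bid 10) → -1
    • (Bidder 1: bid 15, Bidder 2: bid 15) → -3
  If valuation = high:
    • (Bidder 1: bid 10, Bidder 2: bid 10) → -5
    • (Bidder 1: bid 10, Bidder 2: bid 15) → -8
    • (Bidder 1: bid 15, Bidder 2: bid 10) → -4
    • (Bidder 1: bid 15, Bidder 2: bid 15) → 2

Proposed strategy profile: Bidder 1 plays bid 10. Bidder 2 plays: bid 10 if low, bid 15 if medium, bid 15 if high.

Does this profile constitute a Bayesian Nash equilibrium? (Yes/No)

No

A profile is a BNE iff every type of every player is best-responding given beliefs about the other side.
Bidder 1 plays bid 10: E[bid 10] = 0.625·(-5) + 0.125·(12) + 0.25·(12) = 1.375; E[bid 15] = -5.875. Best-responding. ✓
Bidder 2 (valuation low), facing bid 10: bid 10 gives 12, bid 15 gives 10. Proposed bid 10 is best. ✓
Bidder 2 (valuation medium), facing bid 10: bid 10 gives -4, bid 15 gives -3. Proposed bid 15 is best. ✓
Bidder 2 (valuation high), facing bid 10: bid 10 gives -5, bid 15 gives -8. Proposed bid 15 is not best — profitable deviation exists. ✗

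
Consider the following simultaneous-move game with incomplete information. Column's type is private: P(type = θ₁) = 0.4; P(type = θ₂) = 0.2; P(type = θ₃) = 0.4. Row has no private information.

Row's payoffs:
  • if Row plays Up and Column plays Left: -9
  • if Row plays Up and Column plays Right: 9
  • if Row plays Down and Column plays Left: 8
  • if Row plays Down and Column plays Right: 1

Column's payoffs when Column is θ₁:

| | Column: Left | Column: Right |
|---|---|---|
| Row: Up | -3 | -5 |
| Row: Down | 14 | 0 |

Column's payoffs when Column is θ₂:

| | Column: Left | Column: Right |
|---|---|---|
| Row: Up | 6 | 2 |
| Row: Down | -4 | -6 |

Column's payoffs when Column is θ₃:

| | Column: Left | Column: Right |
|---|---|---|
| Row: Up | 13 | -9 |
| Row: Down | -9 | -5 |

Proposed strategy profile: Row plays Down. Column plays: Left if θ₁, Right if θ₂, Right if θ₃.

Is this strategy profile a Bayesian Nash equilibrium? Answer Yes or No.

No

A profile is a BNE iff every type of every player is best-responding given beliefs about the other side.
Row plays Down: E[Down] = 0.4·(8) + 0.2·(1) + 0.4·(1) = 3.8; E[Up] = 1.8. Best-responding. ✓
Column (type θ₁), facing Down: Left gives 14, Right gives 0. Proposed Left is best. ✓
Column (type θ₂), facing Down: Left gives -4, Right gives -6. Proposed Right is not best — profitable deviation exists. ✗
Column (type θ₃), facing Down: Left gives -9, Right gives -5. Proposed Right is best. ✓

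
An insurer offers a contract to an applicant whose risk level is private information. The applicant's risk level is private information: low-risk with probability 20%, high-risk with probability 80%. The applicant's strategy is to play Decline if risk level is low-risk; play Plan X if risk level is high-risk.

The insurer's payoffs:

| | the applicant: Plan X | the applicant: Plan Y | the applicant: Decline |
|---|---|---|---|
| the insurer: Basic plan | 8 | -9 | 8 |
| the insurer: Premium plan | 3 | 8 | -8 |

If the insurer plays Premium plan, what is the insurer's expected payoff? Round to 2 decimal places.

0.80

E[Premium plan] = 0.2·(-8) + 0.8·3 = (-1.6) + 2.4 = 0.8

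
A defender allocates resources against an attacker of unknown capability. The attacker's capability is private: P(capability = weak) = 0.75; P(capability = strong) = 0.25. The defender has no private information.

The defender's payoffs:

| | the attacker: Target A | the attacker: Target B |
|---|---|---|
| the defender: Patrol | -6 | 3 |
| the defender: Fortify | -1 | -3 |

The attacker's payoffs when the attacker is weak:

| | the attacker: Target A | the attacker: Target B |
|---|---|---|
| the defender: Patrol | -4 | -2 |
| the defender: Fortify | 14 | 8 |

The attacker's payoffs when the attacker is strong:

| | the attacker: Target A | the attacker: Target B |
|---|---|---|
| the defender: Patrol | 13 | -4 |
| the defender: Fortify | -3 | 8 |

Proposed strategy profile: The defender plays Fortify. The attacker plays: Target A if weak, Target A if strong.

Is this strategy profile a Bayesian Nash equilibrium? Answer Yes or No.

The defender plays Fortify: E[Fortify] = 0.75·(-1) + 0.25·(-1) = -1; E[Patrol] = -6. Best-responding. ✓
The attacker (capability weak), facing Fortify: Target A gives 14, Target B gives 8. Proposed Target A is best. ✓
The attacker (capability strong), facing Fortify: Target A gives -3, Target B gives 8. Proposed Target A is not best — profitable deviation exists. ✗

No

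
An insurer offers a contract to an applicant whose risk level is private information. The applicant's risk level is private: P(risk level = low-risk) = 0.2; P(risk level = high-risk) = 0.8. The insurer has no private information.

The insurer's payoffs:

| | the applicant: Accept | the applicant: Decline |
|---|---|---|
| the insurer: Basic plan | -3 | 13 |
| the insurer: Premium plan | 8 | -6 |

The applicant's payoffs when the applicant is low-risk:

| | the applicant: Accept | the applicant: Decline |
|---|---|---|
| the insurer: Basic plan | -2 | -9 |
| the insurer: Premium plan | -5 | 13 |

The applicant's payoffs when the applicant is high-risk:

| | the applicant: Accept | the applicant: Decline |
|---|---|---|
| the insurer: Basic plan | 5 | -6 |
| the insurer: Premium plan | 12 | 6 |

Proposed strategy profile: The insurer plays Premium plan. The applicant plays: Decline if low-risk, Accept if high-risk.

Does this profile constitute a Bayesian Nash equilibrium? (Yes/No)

Yes

A profile is a BNE iff every type of every player is best-responding given beliefs about the other side.
The insurer plays Premium plan: E[Premium plan] = 0.2·(-6) + 0.8·(8) = 5.2; E[Basic plan] = 0.2. Best-responding. ✓
The applicant (risk level low-risk), facing Premium plan: Accept gives -5, Decline gives 13. Proposed Decline is best. ✓
The applicant (risk level high-risk), facing Premium plan: Accept gives 12, Decline gives 6. Proposed Accept is best. ✓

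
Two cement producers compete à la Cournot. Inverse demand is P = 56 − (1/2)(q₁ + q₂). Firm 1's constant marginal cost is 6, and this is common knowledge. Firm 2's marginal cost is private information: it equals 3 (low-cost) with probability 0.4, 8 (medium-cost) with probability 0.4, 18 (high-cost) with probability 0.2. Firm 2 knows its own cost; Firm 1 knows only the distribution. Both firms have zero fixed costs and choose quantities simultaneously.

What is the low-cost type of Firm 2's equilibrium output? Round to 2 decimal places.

35.67

Type-c best response for Firm 2: q₂(c) = (56 − c) − q₁/2.
Firm 1 maximizes expected profit; its first-order condition is 56 − q₁ − (1/2)E[q₂] − 6 = 0.
Substituting E[q₂] and solving: E[c₂] = 8, so q₁ = (56 − 2·6 + 8)/(3/2) = 34.6667.
q₂(low-cost) = (56 − 3 − (1/2)·34.6667) = 35.6667.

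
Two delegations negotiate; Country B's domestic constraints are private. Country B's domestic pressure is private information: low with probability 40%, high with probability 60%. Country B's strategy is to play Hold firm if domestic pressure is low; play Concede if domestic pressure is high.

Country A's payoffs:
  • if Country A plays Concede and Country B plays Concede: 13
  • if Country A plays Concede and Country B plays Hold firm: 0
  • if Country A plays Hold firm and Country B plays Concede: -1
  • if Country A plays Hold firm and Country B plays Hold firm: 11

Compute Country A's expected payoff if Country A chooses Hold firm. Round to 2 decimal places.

3.80

E[Hold firm] = 0.4·11 + 0.6·(-1) = 4.4 + (-0.6) = 3.8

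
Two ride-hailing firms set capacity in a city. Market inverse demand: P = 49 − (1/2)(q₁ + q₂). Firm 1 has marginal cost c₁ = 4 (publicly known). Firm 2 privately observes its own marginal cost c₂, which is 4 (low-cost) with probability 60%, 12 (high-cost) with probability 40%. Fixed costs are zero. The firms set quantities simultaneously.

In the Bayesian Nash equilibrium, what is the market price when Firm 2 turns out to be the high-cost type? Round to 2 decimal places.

22.47

Type-c best response for Firm 2: q₂(c) = (49 − c) − q₁/2.
Firm 1 maximizes expected profit; its first-order condition is 49 − q₁ − (1/2)E[q₂] − 4 = 0.
Substituting E[q₂] and solving: E[c₂] = 7.2, so q₁ = (49 − 2·4 + 7.2)/(3/2) = 32.1333.
q₂(high-cost) = 20.9333, so P = 49 − (1/2)·(32.1333 + 20.9333) = 22.4667.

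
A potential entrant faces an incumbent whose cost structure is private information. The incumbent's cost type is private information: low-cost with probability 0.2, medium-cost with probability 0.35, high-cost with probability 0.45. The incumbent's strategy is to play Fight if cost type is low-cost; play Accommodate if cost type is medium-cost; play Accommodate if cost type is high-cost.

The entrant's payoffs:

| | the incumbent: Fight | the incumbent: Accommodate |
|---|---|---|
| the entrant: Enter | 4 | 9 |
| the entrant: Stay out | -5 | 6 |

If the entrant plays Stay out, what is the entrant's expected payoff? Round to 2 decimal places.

3.80

E[Stay out] = 0.2·(-5) + 0.35·6 + 0.45·6 = (-1) + 2.1 + 2.7 = 3.8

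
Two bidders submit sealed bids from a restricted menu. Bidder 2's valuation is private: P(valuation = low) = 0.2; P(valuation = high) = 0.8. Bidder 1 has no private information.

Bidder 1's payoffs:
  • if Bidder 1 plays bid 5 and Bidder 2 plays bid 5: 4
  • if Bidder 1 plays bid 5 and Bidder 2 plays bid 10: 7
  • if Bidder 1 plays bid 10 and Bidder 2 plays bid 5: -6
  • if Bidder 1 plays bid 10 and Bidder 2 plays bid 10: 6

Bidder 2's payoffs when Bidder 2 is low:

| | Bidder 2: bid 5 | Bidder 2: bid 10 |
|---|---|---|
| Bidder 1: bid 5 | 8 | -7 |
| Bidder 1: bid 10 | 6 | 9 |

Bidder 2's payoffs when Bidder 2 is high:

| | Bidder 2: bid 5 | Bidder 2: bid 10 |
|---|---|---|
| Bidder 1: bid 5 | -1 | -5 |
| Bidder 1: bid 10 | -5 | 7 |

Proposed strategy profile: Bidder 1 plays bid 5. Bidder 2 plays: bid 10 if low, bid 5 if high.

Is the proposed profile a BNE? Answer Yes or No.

No

Bidder 1 plays bid 5: E[bid 5] = 0.2·(7) + 0.8·(4) = 4.6; E[bid 10] = -3.6. Best-responding. ✓
Bidder 2 (valuation low), facing bid 5: bid 5 gives 8, bid 10 gives -7. Proposed bid 10 is not best — profitable deviation exists. ✗
Bidder 2 (valuation high), facing bid 5: bid 5 gives -1, bid 10 gives -5. Proposed bid 5 is best. ✓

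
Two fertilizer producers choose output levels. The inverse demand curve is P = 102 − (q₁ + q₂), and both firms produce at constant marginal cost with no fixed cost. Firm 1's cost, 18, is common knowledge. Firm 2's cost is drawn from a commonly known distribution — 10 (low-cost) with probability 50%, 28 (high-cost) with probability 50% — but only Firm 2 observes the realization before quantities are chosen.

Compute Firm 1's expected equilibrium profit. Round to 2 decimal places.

Firm 2 with cost c maximizes (102 − (q₁+q₂) − c)·q₂, giving q₂(c) = (102 − c − q₁)/2.
E[c₂] = 0.5·10 + 0.5·28 = 19
Firm 1's FOC against E[q₂] yields q₁ = (102 − 2·18 + E[c₂])/3 = (102 − 36 + 19)/3 = 28.3333.
E[P] = 102 − (q₁ + E[q₂]) = 46.3333; Firm 1's expected profit = (E[P] − 18)·q₁ = (46.3333 − 18)·28.3333 = 802.778.

802.78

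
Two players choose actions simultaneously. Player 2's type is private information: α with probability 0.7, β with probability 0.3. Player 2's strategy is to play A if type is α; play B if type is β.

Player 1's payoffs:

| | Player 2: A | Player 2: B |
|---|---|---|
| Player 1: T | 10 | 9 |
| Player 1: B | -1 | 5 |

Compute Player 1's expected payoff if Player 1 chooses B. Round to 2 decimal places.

0.80

E[B] = 0.7·(-1) + 0.3·5 = (-0.7) + 1.5 = 0.8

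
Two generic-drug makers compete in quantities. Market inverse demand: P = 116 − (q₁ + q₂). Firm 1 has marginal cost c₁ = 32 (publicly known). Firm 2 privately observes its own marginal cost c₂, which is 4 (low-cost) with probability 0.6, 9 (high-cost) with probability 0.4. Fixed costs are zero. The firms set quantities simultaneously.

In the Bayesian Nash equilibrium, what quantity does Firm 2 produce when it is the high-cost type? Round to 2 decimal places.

43.83

Firm 2 with cost c maximizes (116 − (q₁+q₂) − c)·q₂, giving q₂(c) = (116 − c − q₁)/2.
E[c₂] = 0.6·4 + 0.4·9 = 6
Firm 1's FOC against E[q₂] yields q₁ = (116 − 2·32 + E[c₂])/3 = (116 − 64 + 6)/3 = 19.3333.
q₂(high-cost) = (116 − 9 − 19.3333)/2 = 43.8333.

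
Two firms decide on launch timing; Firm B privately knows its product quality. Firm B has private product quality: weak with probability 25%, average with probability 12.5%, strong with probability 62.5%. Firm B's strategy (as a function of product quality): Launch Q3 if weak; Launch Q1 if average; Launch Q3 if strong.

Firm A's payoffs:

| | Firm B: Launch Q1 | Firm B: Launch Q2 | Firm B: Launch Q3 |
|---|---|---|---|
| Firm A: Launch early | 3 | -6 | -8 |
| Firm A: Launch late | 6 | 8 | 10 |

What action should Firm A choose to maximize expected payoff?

Compute Firm A's expected payoff for each action, taking the expectation over Firm B's type.
E[Launch early] = 0.25·(-8) + 0.125·(3) + 0.625·(-8) = -6.625
E[Launch late] = 0.25·(10) + 0.125·(6) + 0.625·(10) = 9.5
Best response: Launch late (9.5 is the largest).

Launch late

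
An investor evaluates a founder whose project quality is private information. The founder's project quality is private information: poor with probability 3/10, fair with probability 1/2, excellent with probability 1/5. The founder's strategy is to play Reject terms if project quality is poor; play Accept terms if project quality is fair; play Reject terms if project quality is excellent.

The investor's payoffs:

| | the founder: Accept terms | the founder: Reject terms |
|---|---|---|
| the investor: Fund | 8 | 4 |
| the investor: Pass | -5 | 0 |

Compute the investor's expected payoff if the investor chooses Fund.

E[Fund] = 3/10·4 + 1/2·8 + 1/5·4 = 6/5 + 4 + 4/5 = 6

6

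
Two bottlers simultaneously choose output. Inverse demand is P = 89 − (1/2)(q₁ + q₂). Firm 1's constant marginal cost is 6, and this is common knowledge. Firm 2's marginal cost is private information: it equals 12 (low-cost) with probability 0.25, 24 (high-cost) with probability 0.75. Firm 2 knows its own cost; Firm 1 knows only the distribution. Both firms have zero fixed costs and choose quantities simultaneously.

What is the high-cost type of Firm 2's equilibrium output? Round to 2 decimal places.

32.33

Firm 2 with cost c maximizes (89 − (1/2)(q₁+q₂) − c)·q₂, giving q₂(c) = (89 − c − (1/2)q₁).
E[c₂] = 0.25·12 + 0.75·24 = 21
Firm 1's FOC against E[q₂] yields q₁ = (89 − 2·6 + E[c₂])/(3/2) = (89 − 12 + 21)/(3/2) = 65.3333.
q₂(high-cost) = (89 − 24 − (1/2)·65.3333) = 32.3333.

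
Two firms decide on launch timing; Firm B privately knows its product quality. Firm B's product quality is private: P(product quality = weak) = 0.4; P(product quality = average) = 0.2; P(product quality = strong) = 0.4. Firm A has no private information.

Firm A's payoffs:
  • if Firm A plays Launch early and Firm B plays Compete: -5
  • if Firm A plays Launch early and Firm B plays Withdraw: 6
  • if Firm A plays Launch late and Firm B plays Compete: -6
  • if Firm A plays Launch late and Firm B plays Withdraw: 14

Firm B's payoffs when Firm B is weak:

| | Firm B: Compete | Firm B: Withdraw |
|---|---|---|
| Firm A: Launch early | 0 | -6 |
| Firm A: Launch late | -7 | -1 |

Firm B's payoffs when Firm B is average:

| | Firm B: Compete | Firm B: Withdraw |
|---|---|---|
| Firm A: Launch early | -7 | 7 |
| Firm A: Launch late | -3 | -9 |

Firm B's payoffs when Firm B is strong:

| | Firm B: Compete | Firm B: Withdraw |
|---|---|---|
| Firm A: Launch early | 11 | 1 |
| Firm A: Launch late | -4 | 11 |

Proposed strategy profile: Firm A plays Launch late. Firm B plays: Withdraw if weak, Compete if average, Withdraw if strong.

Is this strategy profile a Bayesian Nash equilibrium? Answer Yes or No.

Yes

Firm A plays Launch late: E[Launch late] = 0.4·(14) + 0.2·(-6) + 0.4·(14) = 10; E[Launch early] = 3.8. Best-responding. ✓
Firm B (product quality weak), facing Launch late: Compete gives -7, Withdraw gives -1. Proposed Withdraw is best. ✓
Firm B (product quality average), facing Launch late: Compete gives -3, Withdraw gives -9. Proposed Compete is best. ✓
Firm B (product quality strong), facing Launch late: Compete gives -4, Withdraw gives 11. Proposed Withdraw is best. ✓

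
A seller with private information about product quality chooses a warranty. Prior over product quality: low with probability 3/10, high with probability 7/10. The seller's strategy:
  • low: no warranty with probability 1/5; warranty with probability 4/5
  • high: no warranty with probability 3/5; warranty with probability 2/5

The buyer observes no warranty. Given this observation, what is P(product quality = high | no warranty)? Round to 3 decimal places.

P(no warranty) = (3/10)·(1/5) + (7/10)·(3/5) = 12/25
P(high | no warranty) = ((7/10)·(3/5)) / (12/25) = (21/50) / (12/25) = 7/8

0.875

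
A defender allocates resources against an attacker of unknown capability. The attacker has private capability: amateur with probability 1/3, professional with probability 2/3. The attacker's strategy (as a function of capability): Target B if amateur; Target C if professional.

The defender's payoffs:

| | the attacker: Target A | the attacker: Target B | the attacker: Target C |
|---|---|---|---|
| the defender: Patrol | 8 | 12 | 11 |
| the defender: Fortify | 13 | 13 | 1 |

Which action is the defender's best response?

E[Patrol] = 1/3·(12) + 2/3·(11) = 34/3
E[Fortify] = 1/3·(13) + 2/3·(1) = 5
Best response: Patrol (34/3 is the largest).

Patrol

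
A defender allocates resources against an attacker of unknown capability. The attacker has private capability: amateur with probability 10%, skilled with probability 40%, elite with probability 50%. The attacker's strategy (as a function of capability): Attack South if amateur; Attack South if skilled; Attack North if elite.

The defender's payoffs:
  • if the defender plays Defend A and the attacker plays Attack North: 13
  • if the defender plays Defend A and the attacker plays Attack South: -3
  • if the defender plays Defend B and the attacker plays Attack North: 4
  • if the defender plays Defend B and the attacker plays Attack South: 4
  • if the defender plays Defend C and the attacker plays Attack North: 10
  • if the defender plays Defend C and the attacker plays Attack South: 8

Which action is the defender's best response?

E[Defend A] = 0.1·(-3) + 0.4·(-3) + 0.5·(13) = 5
E[Defend B] = 0.1·(4) + 0.4·(4) + 0.5·(4) = 4
E[Defend C] = 0.1·(8) + 0.4·(8) + 0.5·(10) = 9
Best response: Defend C (9 is the largest).

Defend C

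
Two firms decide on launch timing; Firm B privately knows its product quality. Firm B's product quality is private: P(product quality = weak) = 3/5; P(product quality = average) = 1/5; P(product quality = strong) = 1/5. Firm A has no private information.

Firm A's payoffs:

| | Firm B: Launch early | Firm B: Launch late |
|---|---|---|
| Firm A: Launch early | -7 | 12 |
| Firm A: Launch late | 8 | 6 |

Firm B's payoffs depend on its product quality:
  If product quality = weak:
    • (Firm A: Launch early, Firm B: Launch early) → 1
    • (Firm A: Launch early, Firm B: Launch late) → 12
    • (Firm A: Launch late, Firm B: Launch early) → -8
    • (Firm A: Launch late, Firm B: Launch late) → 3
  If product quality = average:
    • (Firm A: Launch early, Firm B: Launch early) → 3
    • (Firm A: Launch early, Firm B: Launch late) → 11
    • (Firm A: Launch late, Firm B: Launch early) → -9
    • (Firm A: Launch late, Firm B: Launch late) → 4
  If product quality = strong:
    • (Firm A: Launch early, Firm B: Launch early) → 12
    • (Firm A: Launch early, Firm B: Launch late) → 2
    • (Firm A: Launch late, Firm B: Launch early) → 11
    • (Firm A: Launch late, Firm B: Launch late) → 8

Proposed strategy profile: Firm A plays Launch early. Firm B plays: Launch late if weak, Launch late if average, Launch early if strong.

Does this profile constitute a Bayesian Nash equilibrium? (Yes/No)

Yes

A profile is a BNE iff every type of every player is best-responding given beliefs about the other side.
Firm A plays Launch early: E[Launch early] = 3/5·(12) + 1/5·(12) + 1/5·(-7) = 41/5; E[Launch late] = 32/5. Best-responding. ✓
Firm B (product quality weak), facing Launch early: Launch early gives 1, Launch late gives 12. Proposed Launch late is best. ✓
Firm B (product quality average), facing Launch early: Launch early gives 3, Launch late gives 11. Proposed Launch late is best. ✓
Firm B (product quality strong), facing Launch early: Launch early gives 12, Launch late gives 2. Proposed Launch early is best. ✓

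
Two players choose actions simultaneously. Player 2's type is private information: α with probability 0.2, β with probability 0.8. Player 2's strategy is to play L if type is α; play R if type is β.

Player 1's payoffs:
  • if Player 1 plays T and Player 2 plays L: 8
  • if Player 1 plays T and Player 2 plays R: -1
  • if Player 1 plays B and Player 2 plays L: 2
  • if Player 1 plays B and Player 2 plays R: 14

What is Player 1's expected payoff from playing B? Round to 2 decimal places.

11.60

E[B] = 0.2·2 + 0.8·14 = 0.4 + 11.2 = 11.6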